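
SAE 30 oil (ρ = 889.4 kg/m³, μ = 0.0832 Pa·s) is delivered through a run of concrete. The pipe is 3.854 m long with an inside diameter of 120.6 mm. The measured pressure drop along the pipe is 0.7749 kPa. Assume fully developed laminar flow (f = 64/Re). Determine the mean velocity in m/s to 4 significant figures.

For laminar flow, f = 64/Re with Re = ρVD/μ, so Darcy-Weisbach reduces to ΔP = 32μLV/D². Solving for V: V = ΔP·D²/(32μL) = 774.9·(0.1206)²/(32·0.0832·3.854) = 1.098 m/s.
Check: Re = ρVD/μ = 889.4·1.098·0.1206/0.0832 = 1416 < 2300, so the laminar assumption holds.

V ≈ 1.098 m/s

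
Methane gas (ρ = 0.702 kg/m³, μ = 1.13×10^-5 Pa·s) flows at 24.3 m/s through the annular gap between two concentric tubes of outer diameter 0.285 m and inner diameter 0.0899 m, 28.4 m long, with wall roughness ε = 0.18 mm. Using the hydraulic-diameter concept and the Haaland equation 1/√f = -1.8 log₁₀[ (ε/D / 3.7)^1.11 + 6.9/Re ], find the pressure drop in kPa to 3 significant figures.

Hydraulic diameter D_h = 4A/P = D_o - D_i = 0.285 - 0.0899 = 0.1951 m.
Re = ρVD_h/μ = 0.702·24.3·0.1951/1.13e-05 = 2.945e+05.
ε/D_h = 0.00018/0.1951 = 0.000923; Haaland gives 1/√f = -1.8 log₁₀[0.0001+2.34e-05] = 7.035, so f = 0.02021.
ΔP = f(L/D_h)(ρV²/2) = 0.02021·28.4/0.1951·207.3 = 609.6 Pa.
ΔP = 0.610 kPa.

ΔP ≈ 0.610 kPa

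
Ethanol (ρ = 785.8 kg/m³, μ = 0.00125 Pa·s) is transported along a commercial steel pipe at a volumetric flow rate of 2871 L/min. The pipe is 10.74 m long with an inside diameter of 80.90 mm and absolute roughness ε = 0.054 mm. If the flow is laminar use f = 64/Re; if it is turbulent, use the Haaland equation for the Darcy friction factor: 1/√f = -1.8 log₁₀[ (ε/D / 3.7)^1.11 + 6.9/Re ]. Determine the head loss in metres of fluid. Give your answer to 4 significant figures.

h_f ≈ 10.91 m

Q = 2871 L/min = 2871/60000 = 0.04785 m³/s.
Cross-sectional area A = πD²/4 = π(0.0809)²/4 = 0.00514 m²; mean velocity V = Q/A = 0.04785/0.00514 = 9.309 m/s.
Reynolds number Re = ρVD/μ = 785.8 · 9.309 · 0.0809 / 0.00125 = 4.734e+05.
Re > 4000 → turbulent. Relative roughness ε/D = 5.4e-05/0.0809 = 0.000667. Haaland: 1/√f = -1.8 log₁₀[(0.000667/3.7)^1.11 + 6.9/4.734e+05] = -1.8 log₁₀[6.99e-05 + 1.46e-05] = 7.332, so f = 0.0186.
Darcy-Weisbach: ΔP = f(L/D)(ρV²/2) = 0.0186·(10.74/0.0809)·(785.8·9.309²/2) = 0.0186·132.8·3.405e+04 = 8.408e+04 Pa.
Head loss h_f = ΔP/(ρg) = 8.408e+04/(785.8·9.81) = 10.91 m.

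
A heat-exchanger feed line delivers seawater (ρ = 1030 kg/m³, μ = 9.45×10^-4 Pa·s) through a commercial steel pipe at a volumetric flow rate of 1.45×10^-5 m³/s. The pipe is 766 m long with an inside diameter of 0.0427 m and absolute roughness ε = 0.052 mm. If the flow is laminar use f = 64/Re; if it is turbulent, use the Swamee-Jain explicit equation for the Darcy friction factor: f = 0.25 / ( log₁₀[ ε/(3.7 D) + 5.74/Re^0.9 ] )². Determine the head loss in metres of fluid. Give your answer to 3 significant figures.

Cross-sectional area A = πD²/4 = π(0.0427)²/4 = 0.001432 m²; mean velocity V = Q/A = 1.45e-05/0.001432 = 0.01013 m/s.
Reynolds number Re = ρVD/μ = 1030 · 0.01013 · 0.0427 / 0.000945 = 471.3.
Re < 2300 → laminar flow, so f = 64/Re = 64/471.3 = 0.1358 (the turbulent correlation is not needed).
Darcy-Weisbach: ΔP = f(L/D)(ρV²/2) = 0.1358·(766/0.0427)·(1030·0.01013²/2) = 0.1358·1.794e+04·0.0528 = 128.6 Pa.
Head loss h_f = ΔP/(ρg) = 128.6/(1030·9.81) = 0.0127 m.

h_f ≈ 0.0127 m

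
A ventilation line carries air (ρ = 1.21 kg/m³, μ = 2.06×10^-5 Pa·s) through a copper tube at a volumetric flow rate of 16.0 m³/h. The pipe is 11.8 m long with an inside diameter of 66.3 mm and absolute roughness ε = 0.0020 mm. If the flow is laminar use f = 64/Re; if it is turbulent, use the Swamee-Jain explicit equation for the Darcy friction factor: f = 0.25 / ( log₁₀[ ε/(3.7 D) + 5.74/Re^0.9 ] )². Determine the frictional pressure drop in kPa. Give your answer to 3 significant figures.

ΔP ≈ 0.00676 kPa

Q = 16.0 m³/h = 16.0/3600 = 0.004444 m³/s.
Cross-sectional area A = πD²/4 = π(0.0663)²/4 = 0.003452 m²; mean velocity V = Q/A = 0.004444/0.003452 = 1.287 m/s.
Reynolds number Re = ρVD/μ = 1.21 · 1.287 · 0.0663 / 2.06e-05 = 5013.
Re > 4000 → turbulent. Relative roughness ε/D = 2e-06/0.0663 = 3.02e-05. Swamee-Jain: f = 0.25/(log₁₀[3.02e-05/3.7 + 5.74/5013^0.9])² = 0.25/(log₁₀[8.15e-06 + 0.00268])² = 0.25/(-2.57)² = 0.03785.
Darcy-Weisbach: ΔP = f(L/D)(ρV²/2) = 0.03785·(11.8/0.0663)·(1.21·1.287²/2) = 0.03785·178·1.003 = 6.755 Pa.
ΔP = 6.755 Pa = 0.00676 kPa.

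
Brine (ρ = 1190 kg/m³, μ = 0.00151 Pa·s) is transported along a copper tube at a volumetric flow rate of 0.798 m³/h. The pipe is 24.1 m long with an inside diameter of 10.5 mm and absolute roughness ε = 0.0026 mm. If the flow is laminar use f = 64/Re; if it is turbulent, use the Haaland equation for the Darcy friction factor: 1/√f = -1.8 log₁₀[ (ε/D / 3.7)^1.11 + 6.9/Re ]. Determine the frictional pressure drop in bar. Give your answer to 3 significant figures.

ΔP ≈ 2.31 bar

Q = 0.798 m³/h = 0.798/3600 = 0.0002217 m³/s.
Cross-sectional area A = πD²/4 = π(0.0105)²/4 = 8.659e-05 m²; mean velocity V = Q/A = 0.0002217/8.659e-05 = 2.56 m/s.
Reynolds number Re = ρVD/μ = 1190 · 2.56 · 0.0105 / 0.00151 = 2.118e+04.
Re > 4000 → turbulent. Relative roughness ε/D = 2.6e-06/0.0105 = 0.000248. Haaland: 1/√f = -1.8 log₁₀[(0.000248/3.7)^1.11 + 6.9/2.118e+04] = -1.8 log₁₀[2.32e-05 + 0.000326] = 6.223, so f = 0.02582.
Darcy-Weisbach: ΔP = f(L/D)(ρV²/2) = 0.02582·(24.1/0.0105)·(1190·2.56²/2) = 0.02582·2295·3899 = 2.311e+05 Pa.
ΔP = 2.311e+05 Pa = 2.31 bar.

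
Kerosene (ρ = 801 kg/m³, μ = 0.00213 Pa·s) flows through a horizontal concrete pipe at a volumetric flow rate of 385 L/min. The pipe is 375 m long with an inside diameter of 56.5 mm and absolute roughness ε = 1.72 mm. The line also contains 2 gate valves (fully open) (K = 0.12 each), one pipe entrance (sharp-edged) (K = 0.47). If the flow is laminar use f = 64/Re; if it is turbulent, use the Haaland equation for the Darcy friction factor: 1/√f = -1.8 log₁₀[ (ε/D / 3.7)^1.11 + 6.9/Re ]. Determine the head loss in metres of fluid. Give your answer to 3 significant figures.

h_f ≈ 129 m

Q = 385 L/min = 385/60000 = 0.006417 m³/s.
Cross-sectional area A = πD²/4 = π(0.0565)²/4 = 0.002507 m²; mean velocity V = Q/A = 0.006417/0.002507 = 2.559 m/s.
Reynolds number Re = ρVD/μ = 801 · 2.559 · 0.0565 / 0.00213 = 5.438e+04.
Re > 4000 → turbulent. Relative roughness ε/D = 0.00172/0.0565 = 0.0304. Haaland: 1/√f = -1.8 log₁₀[(0.0304/3.7)^1.11 + 6.9/5.438e+04] = -1.8 log₁₀[0.00485 + 0.000127] = 4.145, so f = 0.0582.
Total minor-loss coefficient ΣK = 2·0.12 + 1·0.47 = 0.71.
ΔP = [f·L/D + ΣK]·(ρV²/2) = [0.0582·375/0.0565 + 0.71]·(801·2.559²/2) = [386.3 + 0.71]·2623 = 1.015e+06 Pa.
Head loss h_f = ΔP/(ρg) = 1.015e+06/(801·9.81) = 129 m.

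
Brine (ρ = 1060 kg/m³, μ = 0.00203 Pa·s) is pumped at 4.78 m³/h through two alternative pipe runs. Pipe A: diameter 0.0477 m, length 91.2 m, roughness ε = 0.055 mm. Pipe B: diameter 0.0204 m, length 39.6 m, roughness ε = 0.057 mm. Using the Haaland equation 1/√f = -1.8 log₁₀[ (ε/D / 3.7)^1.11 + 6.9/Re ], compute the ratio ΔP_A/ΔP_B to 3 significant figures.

ΔP_A/ΔP_B ≈ 0.0329

Pipe A: V = Q/A = 0.001328/0.001787 = 0.743 m/s; Re = 1.851e+04; ε/D = 0.00115; Haaland → f = 0.02834; ΔP_A = f(L/D)(ρV²/2) = 1.585e+04 Pa.
Pipe B: V = Q/A = 0.001328/0.0003269 = 4.062 m/s; Re = 4.327e+04; ε/D = 0.00279; Haaland → f = 0.02835; ΔP_B = f(L/D)(ρV²/2) = 4.814e+05 Pa.
ΔP_A/ΔP_B = 1.585e+04/4.814e+05 = 0.0329.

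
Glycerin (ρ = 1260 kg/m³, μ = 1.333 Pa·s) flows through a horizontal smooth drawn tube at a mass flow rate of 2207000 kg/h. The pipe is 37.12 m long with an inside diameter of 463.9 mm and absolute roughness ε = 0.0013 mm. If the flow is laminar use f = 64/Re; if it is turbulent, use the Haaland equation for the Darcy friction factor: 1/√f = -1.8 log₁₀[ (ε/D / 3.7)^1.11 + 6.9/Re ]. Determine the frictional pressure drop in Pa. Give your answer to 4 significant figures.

ṁ = 2207000 kg/h = 2207000/3600 = 613.1 kg/s.
A = πD²/4 = π(0.4639)²/4 = 0.169 m²; mean velocity V = ṁ/(ρA) = 613.1/(1260 · 0.169) = 2.879 m/s.
Reynolds number Re = ρVD/μ = 1260 · 2.879 · 0.4639 / 1.33 = 1262.
Re < 2300 → laminar flow, so f = 64/Re = 64/1262 = 0.0507 (the turbulent correlation is not needed).
Darcy-Weisbach: ΔP = f(L/D)(ρV²/2) = 0.0507·(37.12/0.4639)·(1260·2.879²/2) = 0.0507·80.02·5221 = 2.118e+04 Pa.

ΔP ≈ 21180 Pa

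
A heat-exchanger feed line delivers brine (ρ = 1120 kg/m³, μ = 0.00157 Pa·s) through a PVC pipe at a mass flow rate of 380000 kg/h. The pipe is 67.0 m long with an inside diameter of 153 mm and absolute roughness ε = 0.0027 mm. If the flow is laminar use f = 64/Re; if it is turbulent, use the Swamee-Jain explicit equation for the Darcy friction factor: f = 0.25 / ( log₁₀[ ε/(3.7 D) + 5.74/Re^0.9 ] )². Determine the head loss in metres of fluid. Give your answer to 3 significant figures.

h_f ≈ 7.70 m

ṁ = 380000 kg/h = 380000/3600 = 105.6 kg/s.
A = πD²/4 = π(0.153)²/4 = 0.01839 m²; mean velocity V = ṁ/(ρA) = 105.6/(1120 · 0.01839) = 5.126 m/s.
Reynolds number Re = ρVD/μ = 1120 · 5.126 · 0.153 / 0.00157 = 5.595e+05.
Re > 4000 → turbulent. Relative roughness ε/D = 2.7e-06/0.153 = 1.76e-05. Swamee-Jain: f = 0.25/(log₁₀[1.76e-05/3.7 + 5.74/5.595e+05^0.9])² = 0.25/(log₁₀[4.77e-06 + 3.85e-05])² = 0.25/(-4.363)² = 0.01313.
Darcy-Weisbach: ΔP = f(L/D)(ρV²/2) = 0.01313·(67/0.153)·(1120·5.126²/2) = 0.01313·437.9·1.472e+04 = 8.461e+04 Pa.
Head loss h_f = ΔP/(ρg) = 8.461e+04/(1120·9.81) = 7.70 m.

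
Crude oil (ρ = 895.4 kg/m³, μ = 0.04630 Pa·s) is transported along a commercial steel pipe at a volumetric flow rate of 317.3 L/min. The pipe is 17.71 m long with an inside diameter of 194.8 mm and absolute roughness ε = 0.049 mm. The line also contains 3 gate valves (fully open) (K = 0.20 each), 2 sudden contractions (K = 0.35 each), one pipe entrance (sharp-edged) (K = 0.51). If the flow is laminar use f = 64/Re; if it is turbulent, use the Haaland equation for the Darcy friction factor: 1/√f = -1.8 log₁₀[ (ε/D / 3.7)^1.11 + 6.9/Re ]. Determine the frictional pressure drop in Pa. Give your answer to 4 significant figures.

Q = 317.3 L/min = 317.3/60000 = 0.005288 m³/s.
Cross-sectional area A = πD²/4 = π(0.1948)²/4 = 0.0298 m²; mean velocity V = Q/A = 0.005288/0.0298 = 0.1774 m/s.
Reynolds number Re = ρVD/μ = 895.4 · 0.1774 · 0.1948 / 0.0463 = 668.5.
Re < 2300 → laminar flow, so f = 64/Re = 64/668.5 = 0.09574 (the turbulent correlation is not needed).
Total minor-loss coefficient ΣK = 3·0.2 + 2·0.35 + 1·0.51 = 1.81.
ΔP = [f·L/D + ΣK]·(ρV²/2) = [0.09574·17.71/0.1948 + 1.81]·(895.4·0.1774²/2) = [8.704 + 1.81]·14.1 = 148.2 Pa.

ΔP ≈ 148.2 Pa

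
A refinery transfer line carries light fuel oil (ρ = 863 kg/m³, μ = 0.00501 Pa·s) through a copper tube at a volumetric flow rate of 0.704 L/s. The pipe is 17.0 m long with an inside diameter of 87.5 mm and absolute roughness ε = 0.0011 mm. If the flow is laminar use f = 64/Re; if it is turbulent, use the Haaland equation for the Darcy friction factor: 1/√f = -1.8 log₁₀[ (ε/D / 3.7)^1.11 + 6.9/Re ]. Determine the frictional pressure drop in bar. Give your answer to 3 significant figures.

ΔP ≈ 4.17×10^-4 bar

Q = 0.704 L/s = 0.704/1000 = 0.000704 m³/s.
Cross-sectional area A = πD²/4 = π(0.0875)²/4 = 0.006013 m²; mean velocity V = Q/A = 0.000704/0.006013 = 0.1171 m/s.
Reynolds number Re = ρVD/μ = 863 · 0.1171 · 0.0875 / 0.00501 = 1765.
Re < 2300 → laminar flow, so f = 64/Re = 64/1765 = 0.03627 (the turbulent correlation is not needed).
Darcy-Weisbach: ΔP = f(L/D)(ρV²/2) = 0.03627·(17/0.0875)·(863·0.1171²/2) = 0.03627·194.3·5.914 = 41.68 Pa.
ΔP = 41.68 Pa = 4.17×10^-4 bar.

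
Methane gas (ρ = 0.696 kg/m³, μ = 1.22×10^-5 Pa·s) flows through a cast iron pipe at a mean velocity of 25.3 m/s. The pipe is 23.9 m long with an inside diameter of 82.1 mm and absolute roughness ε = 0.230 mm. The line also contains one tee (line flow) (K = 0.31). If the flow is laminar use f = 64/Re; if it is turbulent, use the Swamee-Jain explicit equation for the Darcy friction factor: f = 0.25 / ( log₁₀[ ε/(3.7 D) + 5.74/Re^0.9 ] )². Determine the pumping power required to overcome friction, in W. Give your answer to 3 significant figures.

P ≈ 244 W

Reynolds number Re = ρVD/μ = 0.696 · 25.3 · 0.0821 / 1.22e-05 = 1.185e+05.
Re > 4000 → turbulent. Relative roughness ε/D = 0.00023/0.0821 = 0.0028. Swamee-Jain: f = 0.25/(log₁₀[0.0028/3.7 + 5.74/1.185e+05^0.9])² = 0.25/(log₁₀[0.000757 + 0.000156])² = 0.25/(-3.04)² = 0.02706.
Total minor-loss coefficient ΣK = 1·0.31 = 0.31.
ΔP = [f·L/D + ΣK]·(ρV²/2) = [0.02706·23.9/0.0821 + 0.31]·(0.696·25.3²/2) = [7.877 + 0.31]·222.8 = 1824 Pa.
Q = V·A = 25.3·0.005294 = 0.1339 m³/s.
Pumping power P = QΔP = 0.1339·1824 = 244.3 W = 244 W.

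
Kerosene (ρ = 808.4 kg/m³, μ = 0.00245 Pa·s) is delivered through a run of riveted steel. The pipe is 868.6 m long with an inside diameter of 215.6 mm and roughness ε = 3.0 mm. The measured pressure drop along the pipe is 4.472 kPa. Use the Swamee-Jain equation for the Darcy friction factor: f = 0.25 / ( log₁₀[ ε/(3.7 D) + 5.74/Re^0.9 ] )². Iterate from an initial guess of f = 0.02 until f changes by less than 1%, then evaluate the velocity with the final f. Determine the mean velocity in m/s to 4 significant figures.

V ≈ 0.2446 m/s

Rearranging Darcy-Weisbach: V = √(2·ΔP·D/(f·L·ρ)). With ε/D = 0.003/0.2156 = 0.0139, iterate starting from f = 0.02:
  f = 0.02 → V = √(2·4472·0.2156/(0.02·868.6·808.4)) = 0.3706 m/s; Re = ρVD/μ = 2.636e+04; f → 0.04488
  f = 0.04488 → V = 0.2474 m/s; Re = 1.76e+04; f → 0.04587
  f = 0.04587 → V = 0.2447 m/s; Re = 1.741e+04; f → 0.0459
Converged (Δf/f < 1%). With the final f = 0.0459: V = √(2·4472·0.2156/(0.0459·868.6·808.4)) = 0.2446 m/s.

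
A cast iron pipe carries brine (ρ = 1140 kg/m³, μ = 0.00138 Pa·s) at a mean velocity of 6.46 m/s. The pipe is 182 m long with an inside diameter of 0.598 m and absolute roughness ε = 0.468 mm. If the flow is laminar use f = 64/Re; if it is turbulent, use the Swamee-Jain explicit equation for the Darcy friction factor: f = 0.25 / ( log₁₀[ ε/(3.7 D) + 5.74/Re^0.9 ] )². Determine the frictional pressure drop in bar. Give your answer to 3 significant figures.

ΔP ≈ 1.35 bar

Reynolds number Re = ρVD/μ = 1140 · 6.46 · 0.598 / 0.00138 = 3.191e+06.
Re > 4000 → turbulent. Relative roughness ε/D = 0.000468/0.598 = 0.000783. Swamee-Jain: f = 0.25/(log₁₀[0.000783/3.7 + 5.74/3.191e+06^0.9])² = 0.25/(log₁₀[0.000212 + 8.04e-06])² = 0.25/(-3.658)² = 0.01868.
Darcy-Weisbach: ΔP = f(L/D)(ρV²/2) = 0.01868·(182/0.598)·(1140·6.46²/2) = 0.01868·304.3·2.379e+04 = 1.352e+05 Pa.
ΔP = 1.352e+05 Pa = 1.35 bar.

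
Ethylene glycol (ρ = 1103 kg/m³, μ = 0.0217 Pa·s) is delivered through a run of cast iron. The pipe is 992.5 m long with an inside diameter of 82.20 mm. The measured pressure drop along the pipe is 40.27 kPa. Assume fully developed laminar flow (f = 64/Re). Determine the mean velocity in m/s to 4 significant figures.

V ≈ 0.3948 m/s

For laminar flow, f = 64/Re with Re = ρVD/μ, so Darcy-Weisbach reduces to ΔP = 32μLV/D². Solving for V: V = ΔP·D²/(32μL) = 4.027e+04·(0.0822)²/(32·0.0217·992.5) = 0.3948 m/s.
Check: Re = ρVD/μ = 1103·0.3948·0.0822/0.0217 = 1650 < 2300, so the laminar assumption holds.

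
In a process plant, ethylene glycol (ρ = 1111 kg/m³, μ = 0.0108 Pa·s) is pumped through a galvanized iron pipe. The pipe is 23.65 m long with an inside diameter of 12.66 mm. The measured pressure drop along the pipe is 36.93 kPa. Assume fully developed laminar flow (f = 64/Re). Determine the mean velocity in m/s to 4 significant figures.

V ≈ 0.7242 m/s

For laminar flow, f = 64/Re with Re = ρVD/μ, so Darcy-Weisbach reduces to ΔP = 32μLV/D². Solving for V: V = ΔP·D²/(32μL) = 3.693e+04·(0.01266)²/(32·0.0108·23.65) = 0.7242 m/s.
Check: Re = ρVD/μ = 1111·0.7242·0.01266/0.0108 = 943.1 < 2300, so the laminar assumption holds.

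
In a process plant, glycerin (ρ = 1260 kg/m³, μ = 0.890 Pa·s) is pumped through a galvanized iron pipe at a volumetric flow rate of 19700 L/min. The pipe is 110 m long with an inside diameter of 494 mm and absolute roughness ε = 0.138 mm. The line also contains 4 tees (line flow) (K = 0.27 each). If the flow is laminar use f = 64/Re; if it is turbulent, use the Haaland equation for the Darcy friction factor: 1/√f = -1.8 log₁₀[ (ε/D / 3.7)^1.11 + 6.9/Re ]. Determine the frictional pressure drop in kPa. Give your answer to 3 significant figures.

ΔP ≈ 24.0 kPa

Q = 19700 L/min = 19700/60000 = 0.3283 m³/s.
Cross-sectional area A = πD²/4 = π(0.494)²/4 = 0.1917 m²; mean velocity V = Q/A = 0.3283/0.1917 = 1.713 m/s.
Reynolds number Re = ρVD/μ = 1260 · 1.713 · 0.494 / 0.89 = 1198.
Re < 2300 → laminar flow, so f = 64/Re = 64/1198 = 0.05342 (the turbulent correlation is not needed).
Total minor-loss coefficient ΣK = 4·0.27 = 1.08.
ΔP = [f·L/D + ΣK]·(ρV²/2) = [0.05342·110/0.494 + 1.08]·(1260·1.713²/2) = [11.9 + 1.08]·1849 = 2.399e+04 Pa.
ΔP = 2.399e+04 Pa = 24.0 kPa.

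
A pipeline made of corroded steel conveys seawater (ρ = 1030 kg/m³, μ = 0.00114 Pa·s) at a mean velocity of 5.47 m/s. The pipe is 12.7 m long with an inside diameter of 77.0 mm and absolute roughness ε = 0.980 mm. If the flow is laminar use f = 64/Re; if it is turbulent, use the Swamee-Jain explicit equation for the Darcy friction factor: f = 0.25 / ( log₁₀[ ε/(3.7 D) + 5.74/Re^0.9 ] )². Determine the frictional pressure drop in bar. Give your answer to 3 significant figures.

ΔP ≈ 1.05 bar

Reynolds number Re = ρVD/μ = 1030 · 5.47 · 0.077 / 0.00114 = 3.805e+05.
Re > 4000 → turbulent. Relative roughness ε/D = 0.00098/0.077 = 0.0127. Swamee-Jain: f = 0.25/(log₁₀[0.0127/3.7 + 5.74/3.805e+05^0.9])² = 0.25/(log₁₀[0.00344 + 5.45e-05])² = 0.25/(-2.457)² = 0.04142.
Darcy-Weisbach: ΔP = f(L/D)(ρV²/2) = 0.04142·(12.7/0.077)·(1030·5.47²/2) = 0.04142·164.9·1.541e+04 = 1.053e+05 Pa.
ΔP = 1.053e+05 Pa = 1.05 bar.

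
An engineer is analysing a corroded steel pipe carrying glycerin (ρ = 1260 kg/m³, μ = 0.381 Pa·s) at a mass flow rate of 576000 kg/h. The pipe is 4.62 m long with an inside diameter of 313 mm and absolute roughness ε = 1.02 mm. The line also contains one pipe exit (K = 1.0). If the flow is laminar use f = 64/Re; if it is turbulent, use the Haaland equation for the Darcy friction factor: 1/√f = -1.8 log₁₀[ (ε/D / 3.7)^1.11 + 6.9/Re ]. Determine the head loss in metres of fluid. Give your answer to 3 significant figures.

h_f ≈ 0.216 m

ṁ = 576000 kg/h = 576000/3600 = 160 kg/s.
A = πD²/4 = π(0.313)²/4 = 0.07694 m²; mean velocity V = ṁ/(ρA) = 160/(1260 · 0.07694) = 1.65 m/s.
Reynolds number Re = ρVD/μ = 1260 · 1.65 · 0.313 / 0.381 = 1708.
Re < 2300 → laminar flow, so f = 64/Re = 64/1708 = 0.03746 (the turbulent correlation is not needed).
Total minor-loss coefficient ΣK = 1·1 = 1.
ΔP = [f·L/D + ΣK]·(ρV²/2) = [0.03746·4.62/0.313 + 1]·(1260·1.65²/2) = [0.553 + 1]·1716 = 2665 Pa.
Head loss h_f = ΔP/(ρg) = 2665/(1260·9.81) = 0.216 m.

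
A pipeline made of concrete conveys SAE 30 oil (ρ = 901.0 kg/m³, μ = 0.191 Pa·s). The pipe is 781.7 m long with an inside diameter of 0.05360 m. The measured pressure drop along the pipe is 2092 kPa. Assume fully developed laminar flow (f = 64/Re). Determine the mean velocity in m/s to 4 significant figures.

V ≈ 1.258 m/s

For laminar flow, f = 64/Re with Re = ρVD/μ, so Darcy-Weisbach reduces to ΔP = 32μLV/D². Solving for V: V = ΔP·D²/(32μL) = 2.092e+06·(0.0536)²/(32·0.191·781.7) = 1.258 m/s.
Check: Re = ρVD/μ = 901·1.258·0.0536/0.191 = 318.1 < 2300, so the laminar assumption holds.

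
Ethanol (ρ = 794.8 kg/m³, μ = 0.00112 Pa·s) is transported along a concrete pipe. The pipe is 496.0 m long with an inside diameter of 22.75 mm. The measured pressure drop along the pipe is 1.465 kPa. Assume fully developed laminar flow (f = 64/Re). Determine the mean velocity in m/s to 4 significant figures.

For laminar flow, f = 64/Re with Re = ρVD/μ, so Darcy-Weisbach reduces to ΔP = 32μLV/D². Solving for V: V = ΔP·D²/(32μL) = 1465·(0.02275)²/(32·0.00112·496) = 0.04265 m/s.
Check: Re = ρVD/μ = 794.8·0.04265·0.02275/0.00112 = 688.6 < 2300, so the laminar assumption holds.

V ≈ 0.04265 m/s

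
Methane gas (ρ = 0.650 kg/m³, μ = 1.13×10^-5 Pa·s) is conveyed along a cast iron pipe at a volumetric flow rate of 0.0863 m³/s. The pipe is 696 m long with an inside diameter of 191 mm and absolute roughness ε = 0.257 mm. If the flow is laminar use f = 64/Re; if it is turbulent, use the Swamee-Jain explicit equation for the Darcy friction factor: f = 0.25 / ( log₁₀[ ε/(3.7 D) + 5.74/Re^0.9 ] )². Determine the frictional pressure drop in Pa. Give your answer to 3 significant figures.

ΔP ≈ 285 Pa

Cross-sectional area A = πD²/4 = π(0.191)²/4 = 0.02865 m²; mean velocity V = Q/A = 0.0863/0.02865 = 3.012 m/s.
Reynolds number Re = ρVD/μ = 0.65 · 3.012 · 0.191 / 1.13e-05 = 3.309e+04.
Re > 4000 → turbulent. Relative roughness ε/D = 0.000257/0.191 = 0.00135. Swamee-Jain: f = 0.25/(log₁₀[0.00135/3.7 + 5.74/3.309e+04^0.9])² = 0.25/(log₁₀[0.000364 + 0.000491])² = 0.25/(-3.068)² = 0.02656.
Darcy-Weisbach: ΔP = f(L/D)(ρV²/2) = 0.02656·(696/0.191)·(0.65·3.012²/2) = 0.02656·3644·2.948 = 285.3 Pa.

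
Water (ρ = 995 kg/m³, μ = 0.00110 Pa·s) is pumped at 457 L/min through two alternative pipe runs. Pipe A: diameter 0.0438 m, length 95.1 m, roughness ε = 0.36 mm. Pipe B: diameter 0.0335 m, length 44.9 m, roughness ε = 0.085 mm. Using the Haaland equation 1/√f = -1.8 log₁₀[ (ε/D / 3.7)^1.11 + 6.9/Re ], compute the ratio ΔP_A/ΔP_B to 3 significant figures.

Pipe A: V = Q/A = 0.007617/0.001507 = 5.055 m/s; Re = 2.003e+05; ε/D = 0.00822; Haaland → f = 0.0359; ΔP_A = f(L/D)(ρV²/2) = 9.908e+05 Pa.
Pipe B: V = Q/A = 0.007617/0.0008814 = 8.641 m/s; Re = 2.619e+05; ε/D = 0.00254; Haaland → f = 0.02554; ΔP_B = f(L/D)(ρV²/2) = 1.272e+06 Pa.
ΔP_A/ΔP_B = 9.908e+05/1.272e+06 = 0.779.

ΔP_A/ΔP_B ≈ 0.779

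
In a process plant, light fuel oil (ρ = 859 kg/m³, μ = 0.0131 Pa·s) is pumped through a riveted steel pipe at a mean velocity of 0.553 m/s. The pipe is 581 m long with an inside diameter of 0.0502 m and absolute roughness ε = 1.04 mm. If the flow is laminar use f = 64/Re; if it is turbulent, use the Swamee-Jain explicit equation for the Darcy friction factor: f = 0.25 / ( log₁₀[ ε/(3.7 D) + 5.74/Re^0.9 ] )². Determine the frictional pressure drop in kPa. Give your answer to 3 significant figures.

ΔP ≈ 53.4 kPa

Reynolds number Re = ρVD/μ = 859 · 0.553 · 0.0502 / 0.0131 = 1820.
Re < 2300 → laminar flow, so f = 64/Re = 64/1820 = 0.03516 (the turbulent correlation is not needed).
Darcy-Weisbach: ΔP = f(L/D)(ρV²/2) = 0.03516·(581/0.0502)·(859·0.553²/2) = 0.03516·1.157e+04·131.3 = 5.345e+04 Pa.
ΔP = 5.345e+04 Pa = 53.4 kPa.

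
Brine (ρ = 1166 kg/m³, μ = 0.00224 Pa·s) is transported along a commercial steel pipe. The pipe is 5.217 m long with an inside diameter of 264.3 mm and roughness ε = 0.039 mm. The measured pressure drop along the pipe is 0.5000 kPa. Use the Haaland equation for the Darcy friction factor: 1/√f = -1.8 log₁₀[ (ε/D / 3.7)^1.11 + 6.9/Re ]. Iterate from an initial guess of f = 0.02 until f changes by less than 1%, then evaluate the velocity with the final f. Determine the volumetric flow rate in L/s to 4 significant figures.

Rearranging Darcy-Weisbach: V = √(2·ΔP·D/(f·L·ρ)). With ε/D = 3.9e-05/0.2643 = 0.000148, iterate starting from f = 0.02:
  f = 0.02 → V = √(2·500·0.2643/(0.02·5.217·1166)) = 1.474 m/s; Re = ρVD/μ = 2.028e+05; f → 0.01649
  f = 0.01649 → V = 1.623 m/s; Re = 2.233e+05; f → 0.01626
  f = 0.01626 → V = 1.635 m/s; Re = 2.249e+05; f → 0.01624
Converged (Δf/f < 1%). With the final f = 0.01624: V = √(2·500·0.2643/(0.01624·5.217·1166)) = 1.635 m/s.
Q = V·A = 1.635·(π/4·0.2643²) = 0.08973 m³/s = 89.73 L/s.

Q ≈ 89.73 L/s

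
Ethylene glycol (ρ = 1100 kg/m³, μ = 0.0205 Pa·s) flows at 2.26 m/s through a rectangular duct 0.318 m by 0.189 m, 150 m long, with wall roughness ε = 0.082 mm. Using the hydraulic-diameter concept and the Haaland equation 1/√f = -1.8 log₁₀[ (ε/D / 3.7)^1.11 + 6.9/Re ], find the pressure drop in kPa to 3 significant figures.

Hydraulic diameter D_h = 4A/P = 4·(0.318·0.189)/(2·(0.318+0.189)) = 0.2404/1.014 = 0.2371 m.
Re = ρVD_h/μ = 1100·2.26·0.2371/0.0205 = 2.875e+04.
ε/D_h = 8.2e-05/0.2371 = 0.000346; Haaland gives 1/√f = -1.8 log₁₀[3.37e-05+0.00024] = 6.413, so f = 0.02432.
ΔP = f(L/D_h)(ρV²/2) = 0.02432·150/0.2371·2809 = 4.322e+04 Pa.
ΔP = 43.2 kPa.

ΔP ≈ 43.2 kPa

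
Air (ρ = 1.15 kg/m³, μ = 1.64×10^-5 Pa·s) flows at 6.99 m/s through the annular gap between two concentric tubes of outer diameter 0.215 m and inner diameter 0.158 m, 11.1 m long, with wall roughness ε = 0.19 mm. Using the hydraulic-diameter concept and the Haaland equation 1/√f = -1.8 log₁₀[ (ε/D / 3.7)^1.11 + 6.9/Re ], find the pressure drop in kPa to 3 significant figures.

ΔP ≈ 0.167 kPa

Hydraulic diameter D_h = 4A/P = D_o - D_i = 0.215 - 0.158 = 0.057 m.
Re = ρVD_h/μ = 1.15·6.99·0.057/1.64e-05 = 2.794e+04.
ε/D_h = 0.00019/0.057 = 0.00333; Haaland gives 1/√f = -1.8 log₁₀[0.000417+0.000247] = 5.721, so f = 0.03056.
ΔP = f(L/D_h)(ρV²/2) = 0.03056·11.1/0.057·28.09 = 167.2 Pa.
ΔP = 0.167 kPa.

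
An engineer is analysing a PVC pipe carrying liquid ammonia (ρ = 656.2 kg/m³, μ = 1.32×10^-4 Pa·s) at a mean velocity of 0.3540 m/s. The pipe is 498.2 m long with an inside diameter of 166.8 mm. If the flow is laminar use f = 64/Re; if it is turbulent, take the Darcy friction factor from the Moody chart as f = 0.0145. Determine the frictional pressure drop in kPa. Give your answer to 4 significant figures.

Reynolds number Re = ρVD/μ = 656.2 · 0.354 · 0.1668 / 0.000132 = 2.935e+05.
Re > 4000 → turbulent; use the Moody-chart value f = 0.0145.
Darcy-Weisbach: ΔP = f(L/D)(ρV²/2) = 0.0145·(498.2/0.1668)·(656.2·0.354²/2) = 0.0145·2987·41.12 = 1781 Pa.
ΔP = 1781 Pa = 1.781 kPa.

ΔP ≈ 1.781 kPa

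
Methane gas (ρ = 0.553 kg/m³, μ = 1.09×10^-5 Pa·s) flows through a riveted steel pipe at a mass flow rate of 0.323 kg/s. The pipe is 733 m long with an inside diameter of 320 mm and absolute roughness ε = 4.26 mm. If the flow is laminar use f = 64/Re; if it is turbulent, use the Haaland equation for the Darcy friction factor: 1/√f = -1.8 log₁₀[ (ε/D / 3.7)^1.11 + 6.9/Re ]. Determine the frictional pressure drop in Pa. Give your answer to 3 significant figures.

ΔP ≈ 1410 Pa

A = πD²/4 = π(0.32)²/4 = 0.08042 m²; mean velocity V = ṁ/(ρA) = 0.323/(0.553 · 0.08042) = 7.263 m/s.
Reynolds number Re = ρVD/μ = 0.553 · 7.263 · 0.32 / 1.09e-05 = 1.179e+05.
Re > 4000 → turbulent. Relative roughness ε/D = 0.00426/0.32 = 0.0133. Haaland: 1/√f = -1.8 log₁₀[(0.0133/3.7)^1.11 + 6.9/1.179e+05] = -1.8 log₁₀[0.00194 + 5.85e-05] = 4.86, so f = 0.04234.
Darcy-Weisbach: ΔP = f(L/D)(ρV²/2) = 0.04234·(733/0.32)·(0.553·7.263²/2) = 0.04234·2291·14.58 = 1414 Pa.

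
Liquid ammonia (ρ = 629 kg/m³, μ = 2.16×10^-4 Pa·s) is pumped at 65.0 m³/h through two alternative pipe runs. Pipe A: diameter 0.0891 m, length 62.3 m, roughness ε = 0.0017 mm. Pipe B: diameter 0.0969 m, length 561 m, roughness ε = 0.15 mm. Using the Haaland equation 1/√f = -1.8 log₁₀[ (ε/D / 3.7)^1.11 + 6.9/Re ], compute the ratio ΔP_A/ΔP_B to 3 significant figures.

Pipe A: V = Q/A = 0.01806/0.006235 = 2.896 m/s; Re = 7.513e+05; ε/D = 1.91e-05; Haaland → f = 0.01246; ΔP_A = f(L/D)(ρV²/2) = 2.297e+04 Pa.
Pipe B: V = Q/A = 0.01806/0.007375 = 2.448 m/s; Re = 6.909e+05; ε/D = 0.00155; Haaland → f = 0.02223; ΔP_B = f(L/D)(ρV²/2) = 2.426e+05 Pa.
ΔP_A/ΔP_B = 2.297e+04/2.426e+05 = 0.0947.

ΔP_A/ΔP_B ≈ 0.0947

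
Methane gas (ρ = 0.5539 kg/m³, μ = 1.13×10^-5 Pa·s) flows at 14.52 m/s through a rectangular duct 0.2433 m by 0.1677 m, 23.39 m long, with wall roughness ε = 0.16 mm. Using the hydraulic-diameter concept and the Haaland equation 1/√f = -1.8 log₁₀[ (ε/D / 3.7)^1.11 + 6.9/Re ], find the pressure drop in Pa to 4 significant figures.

ΔP ≈ 141.8 Pa

Hydraulic diameter D_h = 4A/P = 4·(0.2433·0.1677)/(2·(0.2433+0.1677)) = 0.1632/0.822 = 0.1985 m.
Re = ρVD_h/μ = 0.5539·14.52·0.1985/1.13e-05 = 1.413e+05.
ε/D_h = 0.00016/0.1985 = 0.000806; Haaland gives 1/√f = -1.8 log₁₀[8.61e-05+4.88e-05] = 6.966, so f = 0.02061.
ΔP = f(L/D_h)(ρV²/2) = 0.02061·23.39/0.1985·58.39 = 141.8 Pa.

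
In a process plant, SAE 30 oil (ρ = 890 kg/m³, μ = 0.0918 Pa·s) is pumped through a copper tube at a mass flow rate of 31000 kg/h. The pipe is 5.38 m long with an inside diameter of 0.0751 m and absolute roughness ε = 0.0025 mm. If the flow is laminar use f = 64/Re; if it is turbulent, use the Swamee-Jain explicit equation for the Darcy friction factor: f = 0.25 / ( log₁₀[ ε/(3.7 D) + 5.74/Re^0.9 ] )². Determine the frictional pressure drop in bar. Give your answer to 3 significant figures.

ΔP ≈ 0.0612 bar

ṁ = 31000 kg/h = 31000/3600 = 8.611 kg/s.
A = πD²/4 = π(0.0751)²/4 = 0.00443 m²; mean velocity V = ṁ/(ρA) = 8.611/(890 · 0.00443) = 2.184 m/s.
Reynolds number Re = ρVD/μ = 890 · 2.184 · 0.0751 / 0.0918 = 1590.
Re < 2300 → laminar flow, so f = 64/Re = 64/1590 = 0.04024 (the turbulent correlation is not needed).
Darcy-Weisbach: ΔP = f(L/D)(ρV²/2) = 0.04024·(5.38/0.0751)·(890·2.184²/2) = 0.04024·71.64·2123 = 6121 Pa.
ΔP = 6121 Pa = 0.0612 bar.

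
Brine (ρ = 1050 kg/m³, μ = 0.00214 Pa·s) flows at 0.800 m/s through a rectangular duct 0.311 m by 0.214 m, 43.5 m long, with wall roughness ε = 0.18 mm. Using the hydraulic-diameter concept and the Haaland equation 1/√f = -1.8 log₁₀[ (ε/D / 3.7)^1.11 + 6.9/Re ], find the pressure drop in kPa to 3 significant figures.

ΔP ≈ 1.21 kPa

Hydraulic diameter D_h = 4A/P = 4·(0.311·0.214)/(2·(0.311+0.214)) = 0.2662/1.05 = 0.2535 m.
Re = ρVD_h/μ = 1050·0.8·0.2535/0.00214 = 9.952e+04.
ε/D_h = 0.00018/0.2535 = 0.00071; Haaland gives 1/√f = -1.8 log₁₀[7.48e-05+6.93e-05] = 6.914, so f = 0.02092.
ΔP = f(L/D_h)(ρV²/2) = 0.02092·43.5/0.2535·336 = 1206 Pa.
ΔP = 1.21 kPa.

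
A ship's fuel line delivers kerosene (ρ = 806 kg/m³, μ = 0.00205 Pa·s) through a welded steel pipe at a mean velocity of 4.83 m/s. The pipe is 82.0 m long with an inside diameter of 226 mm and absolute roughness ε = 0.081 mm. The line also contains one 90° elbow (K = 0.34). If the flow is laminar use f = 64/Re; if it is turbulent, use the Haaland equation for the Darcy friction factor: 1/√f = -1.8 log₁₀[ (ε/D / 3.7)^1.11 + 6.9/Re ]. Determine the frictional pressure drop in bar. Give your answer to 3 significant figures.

Reynolds number Re = ρVD/μ = 806 · 4.83 · 0.226 / 0.00205 = 4.292e+05.
Re > 4000 → turbulent. Relative roughness ε/D = 8.1e-05/0.226 = 0.000358. Haaland: 1/√f = -1.8 log₁₀[(0.000358/3.7)^1.11 + 6.9/4.292e+05] = -1.8 log₁₀[3.5e-05 + 1.61e-05] = 7.724, so f = 0.01676.
Total minor-loss coefficient ΣK = 1·0.34 = 0.34.
ΔP = [f·L/D + ΣK]·(ρV²/2) = [0.01676·82/0.226 + 0.34]·(806·4.83²/2) = [6.081 + 0.34]·9402 = 6.037e+04 Pa.
ΔP = 6.037e+04 Pa = 0.604 bar.

ΔP ≈ 0.604 bar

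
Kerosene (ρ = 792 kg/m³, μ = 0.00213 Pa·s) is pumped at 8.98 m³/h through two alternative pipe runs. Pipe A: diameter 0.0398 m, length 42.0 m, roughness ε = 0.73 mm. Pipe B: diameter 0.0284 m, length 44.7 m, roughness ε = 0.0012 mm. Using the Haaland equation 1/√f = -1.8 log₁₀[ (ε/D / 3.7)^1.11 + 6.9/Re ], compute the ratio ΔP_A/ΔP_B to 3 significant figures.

ΔP_A/ΔP_B ≈ 0.388

Pipe A: V = Q/A = 0.002494/0.001244 = 2.005 m/s; Re = 2.967e+04; ε/D = 0.0183; Haaland → f = 0.04848; ΔP_A = f(L/D)(ρV²/2) = 8.144e+04 Pa.
Pipe B: V = Q/A = 0.002494/0.0006335 = 3.938 m/s; Re = 4.158e+04; ε/D = 4.23e-05; Haaland → f = 0.0217; ΔP_B = f(L/D)(ρV²/2) = 2.097e+05 Pa.
ΔP_A/ΔP_B = 8.144e+04/2.097e+05 = 0.388.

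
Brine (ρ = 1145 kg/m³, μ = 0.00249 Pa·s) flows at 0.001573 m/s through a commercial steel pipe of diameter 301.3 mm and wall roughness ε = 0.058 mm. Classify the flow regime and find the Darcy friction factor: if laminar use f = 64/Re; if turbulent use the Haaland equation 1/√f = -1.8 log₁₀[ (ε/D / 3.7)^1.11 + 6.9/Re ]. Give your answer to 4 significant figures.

f ≈ 0.2937

Re = ρVD/μ = 1145·0.001573·0.3013/0.00249 = 217.9.
Re < 2300 → laminar, so f = 64/Re = 0.2937 (roughness is irrelevant in laminar flow).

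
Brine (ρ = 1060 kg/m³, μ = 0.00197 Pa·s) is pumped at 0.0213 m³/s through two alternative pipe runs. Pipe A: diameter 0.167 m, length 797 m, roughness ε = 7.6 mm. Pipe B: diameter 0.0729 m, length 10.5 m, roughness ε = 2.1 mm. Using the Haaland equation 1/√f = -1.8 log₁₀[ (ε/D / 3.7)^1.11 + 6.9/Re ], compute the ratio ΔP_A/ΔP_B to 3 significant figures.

Pipe A: V = Q/A = 0.0213/0.0219 = 0.9724 m/s; Re = 8.738e+04; ε/D = 0.0455; Haaland → f = 0.06895; ΔP_A = f(L/D)(ρV²/2) = 1.649e+05 Pa.
Pipe B: V = Q/A = 0.0213/0.004174 = 5.103 m/s; Re = 2.002e+05; ε/D = 0.0288; Haaland → f = 0.05649; ΔP_B = f(L/D)(ρV²/2) = 1.123e+05 Pa.
ΔP_A/ΔP_B = 1.649e+05/1.123e+05 = 1.47.

ΔP_A/ΔP_B ≈ 1.47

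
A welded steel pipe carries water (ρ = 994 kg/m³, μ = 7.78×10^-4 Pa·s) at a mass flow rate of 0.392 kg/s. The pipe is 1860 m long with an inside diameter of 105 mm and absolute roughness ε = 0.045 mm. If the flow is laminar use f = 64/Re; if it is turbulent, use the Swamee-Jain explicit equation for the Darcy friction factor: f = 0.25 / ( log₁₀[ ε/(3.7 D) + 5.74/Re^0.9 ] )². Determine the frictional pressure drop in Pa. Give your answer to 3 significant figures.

ΔP ≈ 662 Pa

A = πD²/4 = π(0.105)²/4 = 0.008659 m²; mean velocity V = ṁ/(ρA) = 0.392/(994 · 0.008659) = 0.04554 m/s.
Reynolds number Re = ρVD/μ = 994 · 0.04554 · 0.105 / 0.000778 = 6110.
Re > 4000 → turbulent. Relative roughness ε/D = 4.5e-05/0.105 = 0.000429. Swamee-Jain: f = 0.25/(log₁₀[0.000429/3.7 + 5.74/6110^0.9])² = 0.25/(log₁₀[0.000116 + 0.00225])² = 0.25/(-2.627)² = 0.03623.
Darcy-Weisbach: ΔP = f(L/D)(ρV²/2) = 0.03623·(1860/0.105)·(994·0.04554²/2) = 0.03623·1.771e+04·1.031 = 661.7 Pa.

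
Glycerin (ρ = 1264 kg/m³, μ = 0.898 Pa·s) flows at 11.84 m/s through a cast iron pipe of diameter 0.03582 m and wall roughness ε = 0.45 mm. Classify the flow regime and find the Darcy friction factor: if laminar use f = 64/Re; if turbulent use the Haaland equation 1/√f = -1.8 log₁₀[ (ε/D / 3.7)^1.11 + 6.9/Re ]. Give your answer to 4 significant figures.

f ≈ 0.1072

Re = ρVD/μ = 1264·11.84·0.03582/0.898 = 597.
Re < 2300 → laminar, so f = 64/Re = 0.1072 (roughness is irrelevant in laminar flow).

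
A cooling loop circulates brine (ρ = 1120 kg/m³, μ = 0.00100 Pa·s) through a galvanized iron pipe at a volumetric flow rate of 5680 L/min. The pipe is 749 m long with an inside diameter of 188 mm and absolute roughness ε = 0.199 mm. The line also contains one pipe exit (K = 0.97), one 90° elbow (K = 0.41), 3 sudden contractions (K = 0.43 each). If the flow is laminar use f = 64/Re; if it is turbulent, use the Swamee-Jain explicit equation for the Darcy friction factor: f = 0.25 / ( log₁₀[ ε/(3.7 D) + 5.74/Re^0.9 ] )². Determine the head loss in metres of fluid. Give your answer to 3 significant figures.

h_f ≈ 49.8 m

Q = 5680 L/min = 5680/60000 = 0.09467 m³/s.
Cross-sectional area A = πD²/4 = π(0.188)²/4 = 0.02776 m²; mean velocity V = Q/A = 0.09467/0.02776 = 3.41 m/s.
Reynolds number Re = ρVD/μ = 1120 · 3.41 · 0.188 / 0.001 = 7.181e+05.
Re > 4000 → turbulent. Relative roughness ε/D = 0.000199/0.188 = 0.00106. Swamee-Jain: f = 0.25/(log₁₀[0.00106/3.7 + 5.74/7.181e+05^0.9])² = 0.25/(log₁₀[0.000286 + 3.08e-05])² = 0.25/(-3.499)² = 0.02042.
Total minor-loss coefficient ΣK = 1·0.97 + 1·0.41 + 3·0.43 = 2.67.
ΔP = [f·L/D + ΣK]·(ρV²/2) = [0.02042·749/0.188 + 2.67]·(1120·3.41²/2) = [81.35 + 2.67]·6513 = 5.472e+05 Pa.
Head loss h_f = ΔP/(ρg) = 5.472e+05/(1120·9.81) = 49.8 m.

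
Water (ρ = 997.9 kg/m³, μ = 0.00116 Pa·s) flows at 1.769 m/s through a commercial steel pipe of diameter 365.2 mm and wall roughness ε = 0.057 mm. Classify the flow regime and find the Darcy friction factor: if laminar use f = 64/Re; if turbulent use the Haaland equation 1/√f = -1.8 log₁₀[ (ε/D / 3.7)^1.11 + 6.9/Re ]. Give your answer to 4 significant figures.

f ≈ 0.01472

Re = ρVD/μ = 997.9·1.769·0.3652/0.00116 = 5.558e+05.
Re > 4000 → turbulent. ε/D = 5.7e-05/0.3652 = 0.000156; Haaland: 1/√f = -1.8 log₁₀[1.39e-05 + 1.24e-05] = 8.243, so f = 0.01472.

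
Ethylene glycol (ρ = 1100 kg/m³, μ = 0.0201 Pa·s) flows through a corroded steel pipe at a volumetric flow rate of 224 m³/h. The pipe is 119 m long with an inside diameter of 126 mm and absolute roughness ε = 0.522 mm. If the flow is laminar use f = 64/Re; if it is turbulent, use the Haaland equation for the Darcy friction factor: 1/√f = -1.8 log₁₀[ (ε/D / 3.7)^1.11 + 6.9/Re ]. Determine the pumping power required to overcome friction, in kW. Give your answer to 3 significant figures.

Q = 224 m³/h = 224/3600 = 0.06222 m³/s.
Cross-sectional area A = πD²/4 = π(0.126)²/4 = 0.01247 m²; mean velocity V = Q/A = 0.06222/0.01247 = 4.99 m/s.
Reynolds number Re = ρVD/μ = 1100 · 4.99 · 0.126 / 0.0201 = 3.441e+04.
Re > 4000 → turbulent. Relative roughness ε/D = 0.000522/0.126 = 0.00414. Haaland: 1/√f = -1.8 log₁₀[(0.00414/3.7)^1.11 + 6.9/3.441e+04] = -1.8 log₁₀[0.00053 + 0.000201] = 5.645, so f = 0.03138.
Darcy-Weisbach: ΔP = f(L/D)(ρV²/2) = 0.03138·(119/0.126)·(1100·4.99²/2) = 0.03138·944.4·1.37e+04 = 4.059e+05 Pa.
Pumping power P = QΔP = 0.06222·4.059e+05 = 25260 W = 25.3 kW.

P ≈ 25.3 kW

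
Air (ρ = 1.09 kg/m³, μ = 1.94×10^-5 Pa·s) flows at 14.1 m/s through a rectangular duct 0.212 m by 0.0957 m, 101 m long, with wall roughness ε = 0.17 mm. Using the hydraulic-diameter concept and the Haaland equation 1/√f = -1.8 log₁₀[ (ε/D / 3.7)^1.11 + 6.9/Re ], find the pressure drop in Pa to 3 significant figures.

Hydraulic diameter D_h = 4A/P = 4·(0.212·0.0957)/(2·(0.212+0.0957)) = 0.08115/0.6154 = 0.1319 m.
Re = ρVD_h/μ = 1.09·14.1·0.1319/1.94e-05 = 1.045e+05.
ε/D_h = 0.00017/0.1319 = 0.00129; Haaland gives 1/√f = -1.8 log₁₀[0.000145+6.6e-05] = 6.616, so f = 0.02285.
ΔP = f(L/D_h)(ρV²/2) = 0.02285·101/0.1319·108.4 = 1896 Pa.

ΔP ≈ 1900 Pa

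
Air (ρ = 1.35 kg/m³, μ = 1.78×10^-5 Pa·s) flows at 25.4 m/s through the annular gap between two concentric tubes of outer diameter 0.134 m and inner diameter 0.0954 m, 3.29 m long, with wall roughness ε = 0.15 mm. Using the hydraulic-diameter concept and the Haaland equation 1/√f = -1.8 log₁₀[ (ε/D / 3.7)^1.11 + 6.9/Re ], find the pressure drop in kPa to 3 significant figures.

ΔP ≈ 1.10 kPa

Hydraulic diameter D_h = 4A/P = D_o - D_i = 0.134 - 0.0954 = 0.0386 m.
Re = ρVD_h/μ = 1.35·25.4·0.0386/1.78e-05 = 7.436e+04.
ε/D_h = 0.00015/0.0386 = 0.00389; Haaland gives 1/√f = -1.8 log₁₀[0.000494+9.28e-05] = 5.817, so f = 0.02955.
ΔP = f(L/D_h)(ρV²/2) = 0.02955·3.29/0.0386·435.5 = 1097 Pa.
ΔP = 1.10 kPa.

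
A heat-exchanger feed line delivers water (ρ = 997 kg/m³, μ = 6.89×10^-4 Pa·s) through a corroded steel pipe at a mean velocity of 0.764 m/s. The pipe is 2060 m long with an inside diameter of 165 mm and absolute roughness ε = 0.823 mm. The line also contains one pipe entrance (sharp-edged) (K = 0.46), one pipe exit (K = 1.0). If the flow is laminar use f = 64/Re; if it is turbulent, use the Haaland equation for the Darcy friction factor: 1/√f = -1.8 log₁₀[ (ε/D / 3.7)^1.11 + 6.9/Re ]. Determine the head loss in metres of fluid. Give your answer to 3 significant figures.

Reynolds number Re = ρVD/μ = 997 · 0.764 · 0.165 / 0.000689 = 1.824e+05.
Re > 4000 → turbulent. Relative roughness ε/D = 0.000823/0.165 = 0.00499. Haaland: 1/√f = -1.8 log₁₀[(0.00499/3.7)^1.11 + 6.9/1.824e+05] = -1.8 log₁₀[0.000652 + 3.78e-05] = 5.691, so f = 0.03088.
Total minor-loss coefficient ΣK = 1·0.46 + 1·1 = 1.46.
ΔP = [f·L/D + ΣK]·(ρV²/2) = [0.03088·2060/0.165 + 1.46]·(997·0.764²/2) = [385.5 + 1.46]·291 = 1.126e+05 Pa.
Head loss h_f = ΔP/(ρg) = 1.126e+05/(997·9.81) = 11.5 m.

h_f ≈ 11.5 m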